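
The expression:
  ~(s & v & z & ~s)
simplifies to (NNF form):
True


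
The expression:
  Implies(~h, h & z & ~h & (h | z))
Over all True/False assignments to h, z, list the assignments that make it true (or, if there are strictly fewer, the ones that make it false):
is true only for:
  h=True, z=False;
  h=True, z=True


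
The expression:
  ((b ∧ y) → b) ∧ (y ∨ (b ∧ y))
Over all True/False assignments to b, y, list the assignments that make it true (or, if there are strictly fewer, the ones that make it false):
is true only for:
  b=False, y=True;
  b=True, y=True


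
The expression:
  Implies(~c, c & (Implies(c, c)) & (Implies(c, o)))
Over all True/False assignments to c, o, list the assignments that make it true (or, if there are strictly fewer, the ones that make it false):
is true only for:
  c=True, o=False;
  c=True, o=True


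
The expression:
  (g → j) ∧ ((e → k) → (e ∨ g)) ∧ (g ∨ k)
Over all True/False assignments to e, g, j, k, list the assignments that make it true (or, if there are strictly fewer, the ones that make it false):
is true only for:
  e=False, g=True, j=True, k=False;
  e=False, g=True, j=True, k=True;
  e=True, g=False, j=False, k=True;
  e=True, g=False, j=True, k=True;
  e=True, g=True, j=True, k=False;
  e=True, g=True, j=True, k=True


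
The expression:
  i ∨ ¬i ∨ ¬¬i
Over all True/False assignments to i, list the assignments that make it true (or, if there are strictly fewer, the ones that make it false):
is always true.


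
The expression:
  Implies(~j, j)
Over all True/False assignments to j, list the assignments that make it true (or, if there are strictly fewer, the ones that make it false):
is true only for:
  j=True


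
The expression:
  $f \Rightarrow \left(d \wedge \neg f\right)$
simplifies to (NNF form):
$\neg f$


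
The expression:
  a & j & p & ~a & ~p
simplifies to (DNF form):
False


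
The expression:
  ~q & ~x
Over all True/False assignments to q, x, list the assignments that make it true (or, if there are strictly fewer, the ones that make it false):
is true only for:
  q=False, x=False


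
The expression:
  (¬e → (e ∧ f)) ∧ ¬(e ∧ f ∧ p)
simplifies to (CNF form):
e ∧ (¬f ∨ ¬p)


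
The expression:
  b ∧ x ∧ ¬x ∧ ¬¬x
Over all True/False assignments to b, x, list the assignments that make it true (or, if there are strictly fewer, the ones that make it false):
is never true.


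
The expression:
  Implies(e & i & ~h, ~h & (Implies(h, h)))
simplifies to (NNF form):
True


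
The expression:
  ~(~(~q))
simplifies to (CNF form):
~q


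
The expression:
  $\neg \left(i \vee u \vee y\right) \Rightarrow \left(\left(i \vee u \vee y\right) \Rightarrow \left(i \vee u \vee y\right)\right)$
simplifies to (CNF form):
$\text{True}$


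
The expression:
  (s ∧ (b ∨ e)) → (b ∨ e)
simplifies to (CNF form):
True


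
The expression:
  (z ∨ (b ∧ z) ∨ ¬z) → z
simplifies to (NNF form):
z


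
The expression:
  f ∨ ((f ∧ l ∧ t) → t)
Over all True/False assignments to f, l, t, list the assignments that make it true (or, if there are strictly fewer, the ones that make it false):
is always true.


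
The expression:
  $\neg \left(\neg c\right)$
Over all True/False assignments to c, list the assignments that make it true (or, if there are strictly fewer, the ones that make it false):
is true only for:
  c=True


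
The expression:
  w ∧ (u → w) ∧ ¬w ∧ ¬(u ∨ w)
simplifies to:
False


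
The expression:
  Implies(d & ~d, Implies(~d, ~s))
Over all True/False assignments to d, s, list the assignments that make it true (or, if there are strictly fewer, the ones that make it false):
is always true.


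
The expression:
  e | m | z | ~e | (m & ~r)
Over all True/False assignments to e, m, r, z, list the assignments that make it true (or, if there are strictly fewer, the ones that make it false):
is always true.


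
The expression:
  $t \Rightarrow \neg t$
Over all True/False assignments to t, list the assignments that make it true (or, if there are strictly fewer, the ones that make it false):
is true only for:
  t=False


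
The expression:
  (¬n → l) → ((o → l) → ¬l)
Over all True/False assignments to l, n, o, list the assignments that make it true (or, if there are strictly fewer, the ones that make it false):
is true only for:
  l=False, n=False, o=False;
  l=False, n=False, o=True;
  l=False, n=True, o=False;
  l=False, n=True, o=True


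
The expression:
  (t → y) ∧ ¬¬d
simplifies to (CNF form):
d ∧ (y ∨ ¬t)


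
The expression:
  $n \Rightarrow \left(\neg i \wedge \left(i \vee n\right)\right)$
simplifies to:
$\neg i \vee \neg n$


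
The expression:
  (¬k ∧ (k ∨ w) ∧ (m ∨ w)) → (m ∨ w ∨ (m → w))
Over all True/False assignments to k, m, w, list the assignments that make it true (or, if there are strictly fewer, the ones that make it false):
is always true.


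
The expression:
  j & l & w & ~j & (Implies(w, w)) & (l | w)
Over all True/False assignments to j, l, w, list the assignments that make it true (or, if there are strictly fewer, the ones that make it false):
is never true.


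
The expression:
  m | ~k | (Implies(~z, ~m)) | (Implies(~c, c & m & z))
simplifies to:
True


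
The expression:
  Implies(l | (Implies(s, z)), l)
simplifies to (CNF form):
(l | s) & (l | ~z)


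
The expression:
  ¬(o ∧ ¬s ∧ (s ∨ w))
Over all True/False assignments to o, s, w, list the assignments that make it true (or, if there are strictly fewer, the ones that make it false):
is false only for:
  o=True, s=False, w=True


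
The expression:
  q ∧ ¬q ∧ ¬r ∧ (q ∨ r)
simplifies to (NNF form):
False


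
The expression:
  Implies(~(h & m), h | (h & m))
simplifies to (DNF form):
h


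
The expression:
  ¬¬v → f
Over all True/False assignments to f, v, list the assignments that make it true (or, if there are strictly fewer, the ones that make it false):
is false only for:
  f=False, v=True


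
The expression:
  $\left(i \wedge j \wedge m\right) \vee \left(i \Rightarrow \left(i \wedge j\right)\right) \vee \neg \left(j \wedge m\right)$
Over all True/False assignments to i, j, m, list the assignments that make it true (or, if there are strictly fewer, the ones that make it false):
is always true.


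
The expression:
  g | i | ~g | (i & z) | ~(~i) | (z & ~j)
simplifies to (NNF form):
True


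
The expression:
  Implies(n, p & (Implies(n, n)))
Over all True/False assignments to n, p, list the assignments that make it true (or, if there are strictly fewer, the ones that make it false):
is false only for:
  n=True, p=False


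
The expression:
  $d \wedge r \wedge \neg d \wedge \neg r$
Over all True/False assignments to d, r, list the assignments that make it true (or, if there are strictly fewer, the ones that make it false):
is never true.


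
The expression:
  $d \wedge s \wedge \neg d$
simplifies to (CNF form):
$\text{False}$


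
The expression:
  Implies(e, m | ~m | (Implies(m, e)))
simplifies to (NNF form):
True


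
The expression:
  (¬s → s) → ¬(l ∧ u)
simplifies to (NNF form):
¬l ∨ ¬s ∨ ¬u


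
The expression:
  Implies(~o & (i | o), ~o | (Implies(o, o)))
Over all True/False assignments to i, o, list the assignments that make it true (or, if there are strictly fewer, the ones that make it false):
is always true.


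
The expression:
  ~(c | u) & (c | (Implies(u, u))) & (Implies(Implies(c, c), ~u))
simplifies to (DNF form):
~c & ~u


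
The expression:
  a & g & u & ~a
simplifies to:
False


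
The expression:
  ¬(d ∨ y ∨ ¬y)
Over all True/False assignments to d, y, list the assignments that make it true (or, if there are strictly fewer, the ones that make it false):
is never true.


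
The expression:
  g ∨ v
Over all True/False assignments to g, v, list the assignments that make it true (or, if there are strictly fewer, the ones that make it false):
is false only for:
  g=False, v=False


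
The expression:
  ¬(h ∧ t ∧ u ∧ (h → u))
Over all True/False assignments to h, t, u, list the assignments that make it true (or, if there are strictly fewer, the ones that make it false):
is false only for:
  h=True, t=True, u=True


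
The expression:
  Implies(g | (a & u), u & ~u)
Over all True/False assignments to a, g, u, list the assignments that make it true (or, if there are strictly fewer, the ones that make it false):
is true only for:
  a=False, g=False, u=False;
  a=False, g=False, u=True;
  a=True, g=False, u=False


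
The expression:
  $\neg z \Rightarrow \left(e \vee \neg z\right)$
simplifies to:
$\text{True}$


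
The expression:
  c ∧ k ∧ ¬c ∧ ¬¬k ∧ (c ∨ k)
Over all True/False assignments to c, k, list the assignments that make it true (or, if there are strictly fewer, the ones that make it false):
is never true.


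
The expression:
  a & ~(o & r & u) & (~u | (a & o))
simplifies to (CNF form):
a & (o | ~u) & (~r | ~u)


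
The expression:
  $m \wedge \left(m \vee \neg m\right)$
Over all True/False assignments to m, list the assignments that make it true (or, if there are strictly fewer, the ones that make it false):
is true only for:
  m=True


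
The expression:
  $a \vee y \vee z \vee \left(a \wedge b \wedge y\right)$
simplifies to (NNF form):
$a \vee y \vee z$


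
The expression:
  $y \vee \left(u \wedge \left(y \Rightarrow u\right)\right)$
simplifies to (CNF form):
$u \vee y$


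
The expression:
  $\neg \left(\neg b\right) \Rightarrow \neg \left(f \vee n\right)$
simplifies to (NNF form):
$\left(\neg f \wedge \neg n\right) \vee \neg b$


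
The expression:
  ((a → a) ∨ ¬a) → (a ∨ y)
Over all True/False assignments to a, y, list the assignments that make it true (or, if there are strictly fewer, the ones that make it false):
is false only for:
  a=False, y=False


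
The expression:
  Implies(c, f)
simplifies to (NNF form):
f | ~c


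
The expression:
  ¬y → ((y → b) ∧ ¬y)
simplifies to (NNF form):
True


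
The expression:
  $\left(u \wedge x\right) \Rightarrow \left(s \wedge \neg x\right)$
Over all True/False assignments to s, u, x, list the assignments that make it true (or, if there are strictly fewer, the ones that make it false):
is false only for:
  s=False, u=True, x=True;
  s=True, u=True, x=True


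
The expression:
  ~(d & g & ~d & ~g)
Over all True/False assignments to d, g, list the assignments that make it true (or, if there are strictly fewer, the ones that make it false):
is always true.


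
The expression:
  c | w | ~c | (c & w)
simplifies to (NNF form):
True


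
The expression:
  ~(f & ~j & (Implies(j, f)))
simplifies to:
j | ~f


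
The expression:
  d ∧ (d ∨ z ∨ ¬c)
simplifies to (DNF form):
d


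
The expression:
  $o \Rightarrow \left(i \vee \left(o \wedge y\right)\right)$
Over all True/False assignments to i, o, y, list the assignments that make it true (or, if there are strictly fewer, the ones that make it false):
is false only for:
  i=False, o=True, y=False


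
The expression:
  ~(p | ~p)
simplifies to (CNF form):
False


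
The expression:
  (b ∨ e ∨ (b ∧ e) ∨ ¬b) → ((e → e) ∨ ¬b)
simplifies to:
True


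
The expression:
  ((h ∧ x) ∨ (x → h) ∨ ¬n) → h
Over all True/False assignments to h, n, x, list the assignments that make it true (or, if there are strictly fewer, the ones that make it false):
is false only for:
  h=False, n=False, x=False;
  h=False, n=False, x=True;
  h=False, n=True, x=False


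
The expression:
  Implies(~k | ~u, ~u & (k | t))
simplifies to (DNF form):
k | (t & ~u)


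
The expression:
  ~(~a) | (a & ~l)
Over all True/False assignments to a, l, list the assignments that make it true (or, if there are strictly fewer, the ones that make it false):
is true only for:
  a=True, l=False;
  a=True, l=True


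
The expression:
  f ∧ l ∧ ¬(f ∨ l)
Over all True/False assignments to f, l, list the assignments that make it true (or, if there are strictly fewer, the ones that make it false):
is never true.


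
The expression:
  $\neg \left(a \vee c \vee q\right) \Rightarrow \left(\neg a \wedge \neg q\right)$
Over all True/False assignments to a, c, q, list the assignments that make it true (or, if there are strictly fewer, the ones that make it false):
is always true.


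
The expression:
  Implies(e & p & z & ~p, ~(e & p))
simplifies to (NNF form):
True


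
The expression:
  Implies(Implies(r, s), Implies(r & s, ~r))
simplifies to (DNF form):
~r | ~s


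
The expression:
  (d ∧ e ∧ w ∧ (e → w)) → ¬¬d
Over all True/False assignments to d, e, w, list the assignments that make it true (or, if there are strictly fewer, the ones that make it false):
is always true.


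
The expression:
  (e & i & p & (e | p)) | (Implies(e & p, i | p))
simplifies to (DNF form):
True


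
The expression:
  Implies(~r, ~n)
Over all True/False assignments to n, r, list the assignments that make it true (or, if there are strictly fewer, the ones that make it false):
is false only for:
  n=True, r=False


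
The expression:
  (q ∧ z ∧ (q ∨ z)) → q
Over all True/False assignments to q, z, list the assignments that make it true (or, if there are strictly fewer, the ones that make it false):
is always true.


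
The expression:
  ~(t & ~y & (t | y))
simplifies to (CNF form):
y | ~t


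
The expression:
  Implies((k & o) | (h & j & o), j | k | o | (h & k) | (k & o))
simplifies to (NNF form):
True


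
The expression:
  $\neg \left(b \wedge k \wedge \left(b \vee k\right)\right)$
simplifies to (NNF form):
$\neg b \vee \neg k$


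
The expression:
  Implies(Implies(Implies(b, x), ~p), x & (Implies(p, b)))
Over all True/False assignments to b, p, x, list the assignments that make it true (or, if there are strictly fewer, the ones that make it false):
is false only for:
  b=False, p=False, x=False;
  b=True, p=False, x=False;
  b=True, p=True, x=False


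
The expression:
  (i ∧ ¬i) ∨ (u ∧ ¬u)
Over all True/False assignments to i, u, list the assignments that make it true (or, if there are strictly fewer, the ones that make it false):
is never true.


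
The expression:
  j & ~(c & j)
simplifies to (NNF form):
j & ~c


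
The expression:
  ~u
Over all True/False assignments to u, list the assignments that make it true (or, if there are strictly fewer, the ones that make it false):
is true only for:
  u=False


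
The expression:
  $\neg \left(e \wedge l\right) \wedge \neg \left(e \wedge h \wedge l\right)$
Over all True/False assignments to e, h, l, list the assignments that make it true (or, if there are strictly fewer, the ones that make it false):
is false only for:
  e=True, h=False, l=True;
  e=True, h=True, l=True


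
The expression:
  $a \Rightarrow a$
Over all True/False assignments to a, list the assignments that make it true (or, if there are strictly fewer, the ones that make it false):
is always true.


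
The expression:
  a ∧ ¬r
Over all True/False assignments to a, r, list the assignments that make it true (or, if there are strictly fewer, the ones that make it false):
is true only for:
  a=True, r=False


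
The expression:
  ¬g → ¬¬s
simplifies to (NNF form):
g ∨ s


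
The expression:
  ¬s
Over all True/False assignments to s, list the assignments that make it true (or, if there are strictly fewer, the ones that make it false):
is true only for:
  s=False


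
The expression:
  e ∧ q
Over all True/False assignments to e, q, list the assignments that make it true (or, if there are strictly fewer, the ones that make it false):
is true only for:
  e=True, q=True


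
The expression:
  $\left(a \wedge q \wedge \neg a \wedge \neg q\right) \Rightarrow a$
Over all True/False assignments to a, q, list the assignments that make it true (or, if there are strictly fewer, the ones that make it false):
is always true.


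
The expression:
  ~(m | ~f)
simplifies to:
f & ~m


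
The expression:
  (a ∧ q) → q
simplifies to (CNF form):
True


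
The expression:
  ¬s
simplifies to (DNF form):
¬s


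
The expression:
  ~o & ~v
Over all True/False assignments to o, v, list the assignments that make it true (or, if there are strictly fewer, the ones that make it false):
is true only for:
  o=False, v=False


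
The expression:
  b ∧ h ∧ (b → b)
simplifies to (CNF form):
b ∧ h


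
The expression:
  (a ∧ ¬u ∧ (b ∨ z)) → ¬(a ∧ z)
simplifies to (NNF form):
u ∨ ¬a ∨ ¬z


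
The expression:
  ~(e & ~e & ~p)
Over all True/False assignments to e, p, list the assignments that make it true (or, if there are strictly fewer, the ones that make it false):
is always true.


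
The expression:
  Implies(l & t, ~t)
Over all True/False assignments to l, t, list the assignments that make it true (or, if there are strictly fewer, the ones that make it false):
is false only for:
  l=True, t=True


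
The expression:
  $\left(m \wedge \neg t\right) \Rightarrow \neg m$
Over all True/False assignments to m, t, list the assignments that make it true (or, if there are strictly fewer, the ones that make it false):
is false only for:
  m=True, t=False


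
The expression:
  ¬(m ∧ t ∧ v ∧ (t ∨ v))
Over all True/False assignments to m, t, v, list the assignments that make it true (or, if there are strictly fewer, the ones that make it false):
is false only for:
  m=True, t=True, v=True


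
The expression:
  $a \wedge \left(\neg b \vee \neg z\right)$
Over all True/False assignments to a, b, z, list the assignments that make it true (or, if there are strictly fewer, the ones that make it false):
is true only for:
  a=True, b=False, z=False;
  a=True, b=False, z=True;
  a=True, b=True, z=False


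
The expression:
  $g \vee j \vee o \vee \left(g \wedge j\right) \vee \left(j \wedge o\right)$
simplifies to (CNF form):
$g \vee j \vee o$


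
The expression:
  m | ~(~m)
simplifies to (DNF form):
m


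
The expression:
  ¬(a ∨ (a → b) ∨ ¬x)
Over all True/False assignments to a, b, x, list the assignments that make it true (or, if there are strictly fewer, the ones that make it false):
is never true.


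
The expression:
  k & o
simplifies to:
k & o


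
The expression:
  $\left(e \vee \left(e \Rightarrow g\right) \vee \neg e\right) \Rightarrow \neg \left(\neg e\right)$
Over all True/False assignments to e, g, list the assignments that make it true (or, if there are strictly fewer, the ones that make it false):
is true only for:
  e=True, g=False;
  e=True, g=True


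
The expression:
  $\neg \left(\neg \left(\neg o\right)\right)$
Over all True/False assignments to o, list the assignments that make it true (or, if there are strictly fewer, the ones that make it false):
is true only for:
  o=False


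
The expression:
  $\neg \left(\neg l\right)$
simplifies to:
$l$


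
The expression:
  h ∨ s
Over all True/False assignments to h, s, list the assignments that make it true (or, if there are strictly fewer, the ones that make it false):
is false only for:
  h=False, s=False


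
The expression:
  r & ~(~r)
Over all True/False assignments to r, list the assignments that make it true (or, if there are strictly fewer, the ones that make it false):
is true only for:
  r=True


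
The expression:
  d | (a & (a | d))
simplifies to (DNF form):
a | d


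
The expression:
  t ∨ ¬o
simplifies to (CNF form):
t ∨ ¬o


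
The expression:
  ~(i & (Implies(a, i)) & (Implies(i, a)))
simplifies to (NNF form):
~a | ~i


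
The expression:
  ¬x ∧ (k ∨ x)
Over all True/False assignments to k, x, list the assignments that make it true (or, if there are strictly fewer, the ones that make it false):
is true only for:
  k=True, x=False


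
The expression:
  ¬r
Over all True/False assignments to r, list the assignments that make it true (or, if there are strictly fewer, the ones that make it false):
is true only for:
  r=False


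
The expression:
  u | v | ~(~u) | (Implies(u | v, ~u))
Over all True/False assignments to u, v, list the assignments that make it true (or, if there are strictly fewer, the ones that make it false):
is always true.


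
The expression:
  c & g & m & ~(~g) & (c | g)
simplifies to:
c & g & m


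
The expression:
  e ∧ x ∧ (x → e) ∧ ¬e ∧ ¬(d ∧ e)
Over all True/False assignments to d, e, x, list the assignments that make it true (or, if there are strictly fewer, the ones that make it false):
is never true.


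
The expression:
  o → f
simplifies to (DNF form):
f ∨ ¬o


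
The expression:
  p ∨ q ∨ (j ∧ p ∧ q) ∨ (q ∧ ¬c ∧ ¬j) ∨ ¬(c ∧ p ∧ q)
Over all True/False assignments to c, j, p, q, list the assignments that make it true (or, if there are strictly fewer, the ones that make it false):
is always true.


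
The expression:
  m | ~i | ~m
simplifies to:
True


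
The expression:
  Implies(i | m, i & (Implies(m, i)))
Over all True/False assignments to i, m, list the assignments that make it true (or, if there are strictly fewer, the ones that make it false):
is false only for:
  i=False, m=True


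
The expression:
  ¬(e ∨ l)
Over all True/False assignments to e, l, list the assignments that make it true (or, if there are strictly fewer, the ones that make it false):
is true only for:
  e=False, l=False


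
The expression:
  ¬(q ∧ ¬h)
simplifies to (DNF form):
h ∨ ¬q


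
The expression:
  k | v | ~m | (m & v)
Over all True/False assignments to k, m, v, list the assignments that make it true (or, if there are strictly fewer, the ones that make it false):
is false only for:
  k=False, m=True, v=False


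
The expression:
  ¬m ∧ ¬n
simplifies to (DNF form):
¬m ∧ ¬n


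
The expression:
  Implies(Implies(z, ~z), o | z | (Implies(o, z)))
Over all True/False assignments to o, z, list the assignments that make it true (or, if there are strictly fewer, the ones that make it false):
is always true.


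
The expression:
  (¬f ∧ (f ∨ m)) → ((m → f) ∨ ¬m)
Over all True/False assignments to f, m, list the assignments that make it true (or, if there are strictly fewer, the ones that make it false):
is false only for:
  f=False, m=True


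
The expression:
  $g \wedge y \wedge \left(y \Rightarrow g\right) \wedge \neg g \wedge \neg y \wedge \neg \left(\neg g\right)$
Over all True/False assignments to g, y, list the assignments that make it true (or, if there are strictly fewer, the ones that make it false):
is never true.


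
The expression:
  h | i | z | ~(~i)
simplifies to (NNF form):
h | i | z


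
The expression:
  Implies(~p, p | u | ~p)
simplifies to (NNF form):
True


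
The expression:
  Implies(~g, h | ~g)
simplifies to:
True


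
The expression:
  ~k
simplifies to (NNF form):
~k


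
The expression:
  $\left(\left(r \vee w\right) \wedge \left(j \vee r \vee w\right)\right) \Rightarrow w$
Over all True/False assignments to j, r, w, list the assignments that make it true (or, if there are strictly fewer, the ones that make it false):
is false only for:
  j=False, r=True, w=False;
  j=True, r=True, w=False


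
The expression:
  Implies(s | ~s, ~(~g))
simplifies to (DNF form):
g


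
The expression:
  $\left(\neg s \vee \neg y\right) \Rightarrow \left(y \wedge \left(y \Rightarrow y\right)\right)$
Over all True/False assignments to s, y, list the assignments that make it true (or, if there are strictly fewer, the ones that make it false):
is true only for:
  s=False, y=True;
  s=True, y=True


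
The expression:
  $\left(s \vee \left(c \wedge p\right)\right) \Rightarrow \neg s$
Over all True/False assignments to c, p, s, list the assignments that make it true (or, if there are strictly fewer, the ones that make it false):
is true only for:
  c=False, p=False, s=False;
  c=False, p=True, s=False;
  c=True, p=False, s=False;
  c=True, p=True, s=False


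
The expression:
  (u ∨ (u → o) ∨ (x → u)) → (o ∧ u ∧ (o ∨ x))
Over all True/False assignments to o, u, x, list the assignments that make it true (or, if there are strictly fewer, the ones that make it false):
is true only for:
  o=True, u=True, x=False;
  o=True, u=True, x=True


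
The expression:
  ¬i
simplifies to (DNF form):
¬i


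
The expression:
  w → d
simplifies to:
d ∨ ¬w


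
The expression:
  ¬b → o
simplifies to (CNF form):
b ∨ o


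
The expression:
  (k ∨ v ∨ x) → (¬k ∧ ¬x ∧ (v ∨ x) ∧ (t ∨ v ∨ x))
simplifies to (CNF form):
¬k ∧ ¬x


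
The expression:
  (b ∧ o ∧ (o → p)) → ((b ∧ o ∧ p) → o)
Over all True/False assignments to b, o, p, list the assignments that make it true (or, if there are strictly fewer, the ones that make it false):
is always true.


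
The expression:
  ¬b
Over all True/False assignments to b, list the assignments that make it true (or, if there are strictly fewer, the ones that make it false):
is true only for:
  b=False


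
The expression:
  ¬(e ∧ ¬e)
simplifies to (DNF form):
True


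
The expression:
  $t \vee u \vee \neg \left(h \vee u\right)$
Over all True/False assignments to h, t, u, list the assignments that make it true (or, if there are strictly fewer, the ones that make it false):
is false only for:
  h=True, t=False, u=False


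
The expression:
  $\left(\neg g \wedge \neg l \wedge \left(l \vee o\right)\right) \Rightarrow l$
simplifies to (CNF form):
$g \vee l \vee \neg o$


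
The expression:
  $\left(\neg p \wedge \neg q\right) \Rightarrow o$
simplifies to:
$o \vee p \vee q$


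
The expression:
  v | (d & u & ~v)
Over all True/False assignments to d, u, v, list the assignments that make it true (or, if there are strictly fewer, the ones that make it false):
is false only for:
  d=False, u=False, v=False;
  d=False, u=True, v=False;
  d=True, u=False, v=False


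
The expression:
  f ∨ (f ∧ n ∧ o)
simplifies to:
f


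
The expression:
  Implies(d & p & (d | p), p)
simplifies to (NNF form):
True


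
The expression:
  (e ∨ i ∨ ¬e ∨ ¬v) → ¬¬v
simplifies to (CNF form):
v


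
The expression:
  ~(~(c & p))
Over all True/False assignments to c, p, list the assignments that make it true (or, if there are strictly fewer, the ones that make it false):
is true only for:
  c=True, p=True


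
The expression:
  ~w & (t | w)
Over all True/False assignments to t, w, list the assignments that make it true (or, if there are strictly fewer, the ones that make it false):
is true only for:
  t=True, w=False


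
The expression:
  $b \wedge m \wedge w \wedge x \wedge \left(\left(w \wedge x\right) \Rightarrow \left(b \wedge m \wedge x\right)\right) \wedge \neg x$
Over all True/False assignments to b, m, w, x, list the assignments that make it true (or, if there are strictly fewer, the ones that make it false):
is never true.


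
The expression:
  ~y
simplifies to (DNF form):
~y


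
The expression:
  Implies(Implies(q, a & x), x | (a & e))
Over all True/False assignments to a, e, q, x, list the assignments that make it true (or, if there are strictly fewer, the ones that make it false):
is false only for:
  a=False, e=False, q=False, x=False;
  a=False, e=True, q=False, x=False;
  a=True, e=False, q=False, x=False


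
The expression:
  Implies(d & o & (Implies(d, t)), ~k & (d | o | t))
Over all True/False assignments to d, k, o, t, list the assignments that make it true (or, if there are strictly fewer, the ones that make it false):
is false only for:
  d=True, k=True, o=True, t=True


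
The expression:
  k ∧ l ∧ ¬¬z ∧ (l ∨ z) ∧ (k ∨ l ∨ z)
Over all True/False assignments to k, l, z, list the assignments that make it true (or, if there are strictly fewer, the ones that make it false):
is true only for:
  k=True, l=True, z=True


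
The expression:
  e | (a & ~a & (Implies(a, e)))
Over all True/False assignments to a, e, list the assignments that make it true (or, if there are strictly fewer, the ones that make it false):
is true only for:
  a=False, e=True;
  a=True, e=True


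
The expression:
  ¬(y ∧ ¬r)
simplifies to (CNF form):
r ∨ ¬y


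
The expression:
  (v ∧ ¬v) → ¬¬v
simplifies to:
True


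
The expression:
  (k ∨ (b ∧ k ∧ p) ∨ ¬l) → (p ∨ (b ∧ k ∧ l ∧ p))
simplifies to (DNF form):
p ∨ (l ∧ ¬k)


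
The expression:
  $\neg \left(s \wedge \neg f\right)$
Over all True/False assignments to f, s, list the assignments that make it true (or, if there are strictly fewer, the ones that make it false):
is false only for:
  f=False, s=True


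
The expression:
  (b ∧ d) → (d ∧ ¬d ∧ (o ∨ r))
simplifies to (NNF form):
¬b ∨ ¬d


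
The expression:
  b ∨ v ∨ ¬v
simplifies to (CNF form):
True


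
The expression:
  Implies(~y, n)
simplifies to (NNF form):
n | y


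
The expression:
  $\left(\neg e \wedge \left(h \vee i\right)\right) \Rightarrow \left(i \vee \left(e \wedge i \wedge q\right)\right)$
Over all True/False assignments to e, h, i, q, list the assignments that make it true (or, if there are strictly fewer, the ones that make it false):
is false only for:
  e=False, h=True, i=False, q=False;
  e=False, h=True, i=False, q=True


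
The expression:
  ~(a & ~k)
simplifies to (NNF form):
k | ~a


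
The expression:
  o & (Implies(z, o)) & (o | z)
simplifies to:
o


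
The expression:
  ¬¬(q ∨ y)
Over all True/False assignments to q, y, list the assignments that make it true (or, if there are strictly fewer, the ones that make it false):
is false only for:
  q=False, y=False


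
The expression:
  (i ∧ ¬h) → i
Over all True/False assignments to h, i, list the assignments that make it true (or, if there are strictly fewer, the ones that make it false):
is always true.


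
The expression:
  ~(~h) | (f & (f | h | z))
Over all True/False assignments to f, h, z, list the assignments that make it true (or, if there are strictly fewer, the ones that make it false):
is false only for:
  f=False, h=False, z=False;
  f=False, h=False, z=True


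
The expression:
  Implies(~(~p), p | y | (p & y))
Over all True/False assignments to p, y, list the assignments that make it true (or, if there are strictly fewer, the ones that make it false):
is always true.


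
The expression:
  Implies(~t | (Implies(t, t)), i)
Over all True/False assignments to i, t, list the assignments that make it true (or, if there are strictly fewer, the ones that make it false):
is true only for:
  i=True, t=False;
  i=True, t=True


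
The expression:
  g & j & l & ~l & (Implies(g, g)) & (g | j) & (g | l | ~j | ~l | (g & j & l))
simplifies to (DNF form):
False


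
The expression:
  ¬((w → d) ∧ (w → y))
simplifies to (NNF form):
w ∧ (¬d ∨ ¬y)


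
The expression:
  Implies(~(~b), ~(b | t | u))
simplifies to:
~b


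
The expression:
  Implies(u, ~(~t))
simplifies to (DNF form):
t | ~u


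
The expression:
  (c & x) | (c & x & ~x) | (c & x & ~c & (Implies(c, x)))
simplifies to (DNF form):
c & x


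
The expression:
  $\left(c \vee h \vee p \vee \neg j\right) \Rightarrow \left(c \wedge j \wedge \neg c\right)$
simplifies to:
$j \wedge \neg c \wedge \neg h \wedge \neg p$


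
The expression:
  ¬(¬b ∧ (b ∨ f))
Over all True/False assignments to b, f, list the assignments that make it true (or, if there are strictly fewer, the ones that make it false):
is false only for:
  b=False, f=True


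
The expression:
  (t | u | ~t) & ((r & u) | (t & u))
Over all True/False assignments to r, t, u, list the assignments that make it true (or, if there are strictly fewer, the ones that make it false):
is true only for:
  r=False, t=True, u=True;
  r=True, t=False, u=True;
  r=True, t=True, u=True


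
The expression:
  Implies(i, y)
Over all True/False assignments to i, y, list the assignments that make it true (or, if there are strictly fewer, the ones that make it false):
is false only for:
  i=True, y=False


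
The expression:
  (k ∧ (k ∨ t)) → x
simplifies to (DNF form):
x ∨ ¬k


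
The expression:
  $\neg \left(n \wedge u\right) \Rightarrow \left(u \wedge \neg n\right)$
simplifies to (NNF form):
$u$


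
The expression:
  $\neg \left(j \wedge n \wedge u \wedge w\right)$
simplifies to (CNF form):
$\neg j \vee \neg n \vee \neg u \vee \neg w$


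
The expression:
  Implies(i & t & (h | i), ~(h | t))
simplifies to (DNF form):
~i | ~t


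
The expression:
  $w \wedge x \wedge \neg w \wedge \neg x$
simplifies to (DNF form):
$\text{False}$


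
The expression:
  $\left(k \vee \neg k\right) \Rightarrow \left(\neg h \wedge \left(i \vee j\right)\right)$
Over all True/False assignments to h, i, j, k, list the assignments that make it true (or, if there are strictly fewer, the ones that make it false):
is true only for:
  h=False, i=False, j=True, k=False;
  h=False, i=False, j=True, k=True;
  h=False, i=True, j=False, k=False;
  h=False, i=True, j=False, k=True;
  h=False, i=True, j=True, k=False;
  h=False, i=True, j=True, k=True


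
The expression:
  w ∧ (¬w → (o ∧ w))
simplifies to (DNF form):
w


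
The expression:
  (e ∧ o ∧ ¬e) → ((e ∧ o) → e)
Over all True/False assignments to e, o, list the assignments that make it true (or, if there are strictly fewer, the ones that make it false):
is always true.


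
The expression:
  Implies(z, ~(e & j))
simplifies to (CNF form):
~e | ~j | ~z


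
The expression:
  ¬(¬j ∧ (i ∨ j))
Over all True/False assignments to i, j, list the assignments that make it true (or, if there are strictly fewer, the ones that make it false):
is false only for:
  i=True, j=False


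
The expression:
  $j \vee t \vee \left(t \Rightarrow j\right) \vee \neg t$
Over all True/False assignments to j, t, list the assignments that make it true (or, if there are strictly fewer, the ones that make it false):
is always true.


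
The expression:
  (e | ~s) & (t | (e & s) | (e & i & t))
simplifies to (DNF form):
(e & s) | (t & ~s)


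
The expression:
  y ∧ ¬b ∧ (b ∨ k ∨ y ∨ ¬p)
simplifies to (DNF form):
y ∧ ¬b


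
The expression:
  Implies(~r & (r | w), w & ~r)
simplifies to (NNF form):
True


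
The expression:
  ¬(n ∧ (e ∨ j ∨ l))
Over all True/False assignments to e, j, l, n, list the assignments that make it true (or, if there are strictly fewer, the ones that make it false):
is false only for:
  e=False, j=False, l=True, n=True;
  e=False, j=True, l=False, n=True;
  e=False, j=True, l=True, n=True;
  e=True, j=False, l=False, n=True;
  e=True, j=False, l=True, n=True;
  e=True, j=True, l=False, n=True;
  e=True, j=True, l=True, n=True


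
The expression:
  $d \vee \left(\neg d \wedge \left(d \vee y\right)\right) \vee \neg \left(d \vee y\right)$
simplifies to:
$\text{True}$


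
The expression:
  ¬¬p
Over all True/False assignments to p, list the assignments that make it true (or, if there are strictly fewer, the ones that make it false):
is true only for:
  p=True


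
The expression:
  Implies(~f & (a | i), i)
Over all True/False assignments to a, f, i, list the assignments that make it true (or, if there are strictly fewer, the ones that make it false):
is false only for:
  a=True, f=False, i=False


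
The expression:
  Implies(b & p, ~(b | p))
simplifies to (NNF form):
~b | ~p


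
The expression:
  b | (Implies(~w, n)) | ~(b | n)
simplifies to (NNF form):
True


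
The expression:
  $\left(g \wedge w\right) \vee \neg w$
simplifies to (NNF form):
$g \vee \neg w$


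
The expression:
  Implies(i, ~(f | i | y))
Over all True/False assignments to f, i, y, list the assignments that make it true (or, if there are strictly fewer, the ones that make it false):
is true only for:
  f=False, i=False, y=False;
  f=False, i=False, y=True;
  f=True, i=False, y=False;
  f=True, i=False, y=True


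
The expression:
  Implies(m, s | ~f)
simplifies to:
s | ~f | ~m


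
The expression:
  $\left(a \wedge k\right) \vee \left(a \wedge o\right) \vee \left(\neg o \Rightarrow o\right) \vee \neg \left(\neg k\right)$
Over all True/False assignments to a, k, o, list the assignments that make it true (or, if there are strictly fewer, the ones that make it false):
is false only for:
  a=False, k=False, o=False;
  a=True, k=False, o=False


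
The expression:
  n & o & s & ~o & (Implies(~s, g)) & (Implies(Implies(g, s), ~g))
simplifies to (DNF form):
False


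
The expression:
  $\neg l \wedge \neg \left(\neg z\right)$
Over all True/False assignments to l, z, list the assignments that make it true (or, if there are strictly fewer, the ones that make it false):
is true only for:
  l=False, z=True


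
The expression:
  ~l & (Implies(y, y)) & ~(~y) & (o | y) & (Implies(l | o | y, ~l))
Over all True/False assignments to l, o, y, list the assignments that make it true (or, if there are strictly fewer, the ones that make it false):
is true only for:
  l=False, o=False, y=True;
  l=False, o=True, y=True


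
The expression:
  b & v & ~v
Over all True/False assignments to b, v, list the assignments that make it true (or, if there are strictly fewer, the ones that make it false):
is never true.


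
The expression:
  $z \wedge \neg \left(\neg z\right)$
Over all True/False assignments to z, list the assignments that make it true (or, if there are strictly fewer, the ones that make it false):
is true only for:
  z=True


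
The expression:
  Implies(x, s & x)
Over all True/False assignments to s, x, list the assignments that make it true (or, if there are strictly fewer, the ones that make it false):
is false only for:
  s=False, x=True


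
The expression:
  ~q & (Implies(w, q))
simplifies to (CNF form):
~q & ~w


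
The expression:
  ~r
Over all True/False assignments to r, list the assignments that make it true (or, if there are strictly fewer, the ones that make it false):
is true only for:
  r=False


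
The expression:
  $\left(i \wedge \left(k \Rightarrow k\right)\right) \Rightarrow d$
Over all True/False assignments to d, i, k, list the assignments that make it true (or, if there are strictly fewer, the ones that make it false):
is false only for:
  d=False, i=True, k=False;
  d=False, i=True, k=True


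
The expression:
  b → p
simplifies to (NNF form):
p ∨ ¬b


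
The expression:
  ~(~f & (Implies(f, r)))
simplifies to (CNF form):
f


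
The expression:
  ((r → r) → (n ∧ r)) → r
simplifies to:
True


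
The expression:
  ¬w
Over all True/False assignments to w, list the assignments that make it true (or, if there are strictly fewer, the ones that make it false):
is true only for:
  w=False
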